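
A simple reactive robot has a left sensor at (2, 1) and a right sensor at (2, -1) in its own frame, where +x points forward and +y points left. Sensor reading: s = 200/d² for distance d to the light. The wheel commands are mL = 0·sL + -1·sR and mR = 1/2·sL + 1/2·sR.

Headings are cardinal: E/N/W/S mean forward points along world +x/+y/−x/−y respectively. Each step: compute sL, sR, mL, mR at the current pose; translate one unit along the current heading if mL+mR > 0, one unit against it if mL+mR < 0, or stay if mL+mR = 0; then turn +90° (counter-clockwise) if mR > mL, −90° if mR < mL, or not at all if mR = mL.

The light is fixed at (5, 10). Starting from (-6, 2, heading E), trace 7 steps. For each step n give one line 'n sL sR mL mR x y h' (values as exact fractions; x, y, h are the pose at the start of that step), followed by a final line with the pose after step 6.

n=0: pose=(-6,2,E); sL=20/13, sR=100/81; mL=-100/81, mR=1460/1053; mL+mR=160/1053 → advance +1; mR−mL=920/351 → turn +1·90°
n=1: pose=(-5,2,N); sL=200/157, sR=200/117; mL=-200/117, mR=27400/18369; mL+mR=-4000/18369 → advance -1; mR−mL=19600/6123 → turn +1·90°
n=2: pose=(-5,1,W); sL=50/61, sR=25/26; mL=-25/26, mR=2825/3172; mL+mR=-225/3172 → advance -1; mR−mL=5875/3172 → turn +1·90°
n=3: pose=(-4,1,S); sL=40/37, sR=200/221; mL=-200/221, mR=8120/8177; mL+mR=720/8177 → advance +1; mR−mL=15520/8177 → turn +1·90°
n=4: pose=(-4,0,E); sL=20/13, sR=20/17; mL=-20/17, mR=300/221; mL+mR=40/221 → advance +1; mR−mL=560/221 → turn +1·90°
n=5: pose=(-3,0,N); sL=40/29, sR=200/113; mL=-200/113, mR=5160/3277; mL+mR=-640/3277 → advance -1; mR−mL=10960/3277 → turn +1·90°
n=6: pose=(-3,-1,W); sL=50/61, sR=1; mL=-1, mR=111/122; mL+mR=-11/122 → advance -1; mR−mL=233/122 → turn +1·90°

0 20/13 100/81 -100/81 1460/1053 -6 2 E
1 200/157 200/117 -200/117 27400/18369 -5 2 N
2 50/61 25/26 -25/26 2825/3172 -5 1 W
3 40/37 200/221 -200/221 8120/8177 -4 1 S
4 20/13 20/17 -20/17 300/221 -4 0 E
5 40/29 200/113 -200/113 5160/3277 -3 0 N
6 50/61 1 -1 111/122 -3 -1 W
final -2 -1 S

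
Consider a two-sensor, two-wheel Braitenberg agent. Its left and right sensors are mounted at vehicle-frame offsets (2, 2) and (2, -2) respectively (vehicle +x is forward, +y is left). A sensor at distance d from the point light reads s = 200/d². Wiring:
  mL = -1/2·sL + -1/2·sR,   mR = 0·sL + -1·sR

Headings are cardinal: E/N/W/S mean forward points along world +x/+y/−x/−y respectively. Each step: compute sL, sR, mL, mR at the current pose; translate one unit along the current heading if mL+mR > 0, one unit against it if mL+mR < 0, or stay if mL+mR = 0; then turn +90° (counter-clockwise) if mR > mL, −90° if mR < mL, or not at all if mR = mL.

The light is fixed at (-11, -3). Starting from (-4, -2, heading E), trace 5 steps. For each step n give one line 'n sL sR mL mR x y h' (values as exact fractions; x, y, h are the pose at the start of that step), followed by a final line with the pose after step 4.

0 20/9 100/41 -860/369 -100/41 -4 -2 E
1 40/13 200/17 -1640/221 -200/17 -5 -2 S
2 25/2 25/4 -75/8 -25/4 -5 -1 W
3 200/81 8 -424/81 -8 -4 -1 S
4 100/13 4 -76/13 -4 -4 0 W
final -3 0 S

n=0: pose=(-4,-2,E); sL=20/9, sR=100/41; mL=-860/369, mR=-100/41; mL+mR=-1760/369 → advance -1; mR−mL=-40/369 → turn -1·90°
n=1: pose=(-5,-2,S); sL=40/13, sR=200/17; mL=-1640/221, mR=-200/17; mL+mR=-4240/221 → advance -1; mR−mL=-960/221 → turn -1·90°
n=2: pose=(-5,-1,W); sL=25/2, sR=25/4; mL=-75/8, mR=-25/4; mL+mR=-125/8 → advance -1; mR−mL=25/8 → turn +1·90°
n=3: pose=(-4,-1,S); sL=200/81, sR=8; mL=-424/81, mR=-8; mL+mR=-1072/81 → advance -1; mR−mL=-224/81 → turn -1·90°
n=4: pose=(-4,0,W); sL=100/13, sR=4; mL=-76/13, mR=-4; mL+mR=-128/13 → advance -1; mR−mL=24/13 → turn +1·90°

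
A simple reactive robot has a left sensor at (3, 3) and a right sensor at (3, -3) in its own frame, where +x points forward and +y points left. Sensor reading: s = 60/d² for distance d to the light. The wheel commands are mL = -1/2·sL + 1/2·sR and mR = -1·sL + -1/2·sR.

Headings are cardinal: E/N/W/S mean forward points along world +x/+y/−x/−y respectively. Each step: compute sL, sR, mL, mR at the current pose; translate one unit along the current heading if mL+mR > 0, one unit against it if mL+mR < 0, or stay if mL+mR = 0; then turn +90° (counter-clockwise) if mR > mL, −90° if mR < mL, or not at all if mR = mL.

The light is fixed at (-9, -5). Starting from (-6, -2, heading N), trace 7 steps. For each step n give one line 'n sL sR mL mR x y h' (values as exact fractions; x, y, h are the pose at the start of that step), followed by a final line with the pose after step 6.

n=0: pose=(-6,-2,N); sL=5/3, sR=5/6; mL=-5/12, mR=-25/12; mL+mR=-5/2 → advance -1; mR−mL=-5/3 → turn -1·90°
n=1: pose=(-6,-3,E); sL=60/61, sR=60/37; mL=720/2257, mR=-4050/2257; mL+mR=-90/61 → advance -1; mR−mL=-4770/2257 → turn -1·90°
n=2: pose=(-7,-3,S); sL=30/13, sR=30; mL=180/13, mR=-225/13; mL+mR=-45/13 → advance -1; mR−mL=-405/13 → turn -1·90°
n=3: pose=(-7,-2,W); sL=60, sR=60/37; mL=-1080/37, mR=-2250/37; mL+mR=-90 → advance -1; mR−mL=-1170/37 → turn -1·90°
n=4: pose=(-6,-2,N); sL=5/3, sR=5/6; mL=-5/12, mR=-25/12; mL+mR=-5/2 → advance -1; mR−mL=-5/3 → turn -1·90°
n=5: pose=(-6,-3,E); sL=60/61, sR=60/37; mL=720/2257, mR=-4050/2257; mL+mR=-90/61 → advance -1; mR−mL=-4770/2257 → turn -1·90°
n=6: pose=(-7,-3,S); sL=30/13, sR=30; mL=180/13, mR=-225/13; mL+mR=-45/13 → advance -1; mR−mL=-405/13 → turn -1·90°

0 5/3 5/6 -5/12 -25/12 -6 -2 N
1 60/61 60/37 720/2257 -4050/2257 -6 -3 E
2 30/13 30 180/13 -225/13 -7 -3 S
3 60 60/37 -1080/37 -2250/37 -7 -2 W
4 5/3 5/6 -5/12 -25/12 -6 -2 N
5 60/61 60/37 720/2257 -4050/2257 -6 -3 E
6 30/13 30 180/13 -225/13 -7 -3 S
final -7 -2 W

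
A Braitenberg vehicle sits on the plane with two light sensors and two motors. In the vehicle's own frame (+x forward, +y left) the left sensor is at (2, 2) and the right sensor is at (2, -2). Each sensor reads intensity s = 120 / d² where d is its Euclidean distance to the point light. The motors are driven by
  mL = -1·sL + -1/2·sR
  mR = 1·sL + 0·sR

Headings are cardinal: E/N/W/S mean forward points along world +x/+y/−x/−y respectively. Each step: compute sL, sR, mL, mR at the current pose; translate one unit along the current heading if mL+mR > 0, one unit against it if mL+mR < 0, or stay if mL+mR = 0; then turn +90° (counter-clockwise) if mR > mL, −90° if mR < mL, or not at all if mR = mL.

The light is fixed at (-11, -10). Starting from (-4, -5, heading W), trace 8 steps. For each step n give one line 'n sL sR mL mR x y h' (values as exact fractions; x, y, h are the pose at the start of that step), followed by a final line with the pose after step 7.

0 60/17 60/37 -2730/629 60/17 -4 -5 W
1 120/109 8/3 -796/327 120/109 -3 -5 S
2 30/41 30/29 -1485/1189 30/41 -3 -4 E
3 120/89 24/29 -4548/2581 120/89 -4 -4 N
4 60/17 60/37 -2730/629 60/17 -4 -5 W
5 120/109 8/3 -796/327 120/109 -3 -5 S
6 30/41 30/29 -1485/1189 30/41 -3 -4 E
7 120/89 24/29 -4548/2581 120/89 -4 -4 N
final -4 -5 W

n=0: pose=(-4,-5,W); sL=60/17, sR=60/37; mL=-2730/629, mR=60/17; mL+mR=-30/37 → advance -1; mR−mL=4950/629 → turn +1·90°
n=1: pose=(-3,-5,S); sL=120/109, sR=8/3; mL=-796/327, mR=120/109; mL+mR=-4/3 → advance -1; mR−mL=1156/327 → turn +1·90°
n=2: pose=(-3,-4,E); sL=30/41, sR=30/29; mL=-1485/1189, mR=30/41; mL+mR=-15/29 → advance -1; mR−mL=2355/1189 → turn +1·90°
n=3: pose=(-4,-4,N); sL=120/89, sR=24/29; mL=-4548/2581, mR=120/89; mL+mR=-12/29 → advance -1; mR−mL=8028/2581 → turn +1·90°
n=4: pose=(-4,-5,W); sL=60/17, sR=60/37; mL=-2730/629, mR=60/17; mL+mR=-30/37 → advance -1; mR−mL=4950/629 → turn +1·90°
n=5: pose=(-3,-5,S); sL=120/109, sR=8/3; mL=-796/327, mR=120/109; mL+mR=-4/3 → advance -1; mR−mL=1156/327 → turn +1·90°
n=6: pose=(-3,-4,E); sL=30/41, sR=30/29; mL=-1485/1189, mR=30/41; mL+mR=-15/29 → advance -1; mR−mL=2355/1189 → turn +1·90°
n=7: pose=(-4,-4,N); sL=120/89, sR=24/29; mL=-4548/2581, mR=120/89; mL+mR=-12/29 → advance -1; mR−mL=8028/2581 → turn +1·90°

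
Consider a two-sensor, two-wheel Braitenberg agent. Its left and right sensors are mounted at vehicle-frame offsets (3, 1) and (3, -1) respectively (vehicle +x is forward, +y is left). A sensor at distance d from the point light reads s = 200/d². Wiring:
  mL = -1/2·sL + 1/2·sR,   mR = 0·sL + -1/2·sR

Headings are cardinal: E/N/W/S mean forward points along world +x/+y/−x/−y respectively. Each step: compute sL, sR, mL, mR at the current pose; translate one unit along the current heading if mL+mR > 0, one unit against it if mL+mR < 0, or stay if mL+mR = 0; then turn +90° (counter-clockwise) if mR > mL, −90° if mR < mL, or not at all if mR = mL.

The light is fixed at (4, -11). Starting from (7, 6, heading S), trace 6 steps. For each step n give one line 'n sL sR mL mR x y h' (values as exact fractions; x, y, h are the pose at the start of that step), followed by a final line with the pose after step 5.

n=0: pose=(7,6,S); sL=50/53, sR=1; mL=3/106, mR=-1/2; mL+mR=-25/53 → advance -1; mR−mL=-28/53 → turn -1·90°
n=1: pose=(7,7,W); sL=200/289, sR=200/361; mL=-7200/104329, mR=-100/361; mL+mR=-100/289 → advance -1; mR−mL=-21700/104329 → turn -1·90°
n=2: pose=(8,7,N); sL=4/9, sR=100/233; mL=-16/2097, mR=-50/233; mL+mR=-2/9 → advance -1; mR−mL=-434/2097 → turn -1·90°
n=3: pose=(8,6,E); sL=200/373, sR=40/61; mL=1360/22753, mR=-20/61; mL+mR=-100/373 → advance -1; mR−mL=-8820/22753 → turn -1·90°
n=4: pose=(7,6,S); sL=50/53, sR=1; mL=3/106, mR=-1/2; mL+mR=-25/53 → advance -1; mR−mL=-28/53 → turn -1·90°
n=5: pose=(7,7,W); sL=200/289, sR=200/361; mL=-7200/104329, mR=-100/361; mL+mR=-100/289 → advance -1; mR−mL=-21700/104329 → turn -1·90°

0 50/53 1 3/106 -1/2 7 6 S
1 200/289 200/361 -7200/104329 -100/361 7 7 W
2 4/9 100/233 -16/2097 -50/233 8 7 N
3 200/373 40/61 1360/22753 -20/61 8 6 E
4 50/53 1 3/106 -1/2 7 6 S
5 200/289 200/361 -7200/104329 -100/361 7 7 W
final 8 7 N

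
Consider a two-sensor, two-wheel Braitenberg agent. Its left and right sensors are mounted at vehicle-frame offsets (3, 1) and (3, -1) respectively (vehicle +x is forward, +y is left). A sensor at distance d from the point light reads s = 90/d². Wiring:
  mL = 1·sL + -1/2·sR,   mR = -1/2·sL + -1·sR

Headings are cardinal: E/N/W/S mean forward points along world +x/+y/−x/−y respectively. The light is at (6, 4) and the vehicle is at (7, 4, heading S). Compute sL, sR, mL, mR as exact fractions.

left sensor world pos  = (8, 1); dL² = 13
right sensor world pos = (6, 1); dR² = 9
sL = 90/13 = 90/13
sR = 90/9 = 10
mL = 1·sL + -1/2·sR = 25/13
mR = -1/2·sL + -1·sR = -175/13

90/13 10 25/13 -175/13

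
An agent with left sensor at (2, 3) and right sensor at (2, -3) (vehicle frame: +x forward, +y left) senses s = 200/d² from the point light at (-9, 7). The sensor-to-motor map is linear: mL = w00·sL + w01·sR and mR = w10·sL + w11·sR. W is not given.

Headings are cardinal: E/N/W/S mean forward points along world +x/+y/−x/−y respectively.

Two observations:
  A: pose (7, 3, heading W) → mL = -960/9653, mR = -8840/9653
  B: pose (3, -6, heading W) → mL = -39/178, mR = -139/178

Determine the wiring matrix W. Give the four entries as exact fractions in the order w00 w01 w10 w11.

obs A: pose=(7,3,W) → sL=40/49, sR=200/197, mL=-960/9653, mR=-8840/9653
obs B: pose=(3,-6,W) → sL=50/89, sR=1, mL=-39/178, mR=-139/178
sensor matrix S = [[40/49, 200/197], [50/89, 1]]; det S = 211320/859117
solve [mL_A; mL_B] = S·[w00; w01] and [mR_A; mR_B] = S·[w10; w11]:
  w00 = 1/2, w01 = -1/2, w10 = -1/2, w11 = -1/2

1/2 -1/2 -1/2 -1/2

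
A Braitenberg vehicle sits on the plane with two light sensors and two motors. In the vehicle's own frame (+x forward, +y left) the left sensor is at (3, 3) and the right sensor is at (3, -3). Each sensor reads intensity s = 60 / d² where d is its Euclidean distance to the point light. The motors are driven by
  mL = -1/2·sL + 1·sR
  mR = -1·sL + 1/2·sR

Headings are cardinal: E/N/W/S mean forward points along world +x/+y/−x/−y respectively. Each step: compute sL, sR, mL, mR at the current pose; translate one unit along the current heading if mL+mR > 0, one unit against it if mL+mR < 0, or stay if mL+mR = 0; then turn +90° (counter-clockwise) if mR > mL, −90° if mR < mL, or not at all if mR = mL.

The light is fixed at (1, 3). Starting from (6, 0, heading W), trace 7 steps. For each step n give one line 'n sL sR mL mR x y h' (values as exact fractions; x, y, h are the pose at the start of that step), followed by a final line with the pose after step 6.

0 3/2 15 57/4 6 6 0 W
1 60 60/49 -1410/49 -2910/49 5 0 N
2 6/5 30/49 3/245 -219/245 5 -1 E
3 12/17 60/49 726/833 -78/833 4 -1 S
4 15/16 15 465/32 105/16 4 -2 W
5 12 60/29 -114/29 -318/29 3 -2 N
6 30/17 30/53 -285/901 -1335/901 3 -3 E
final 2 -3 S

n=0: pose=(6,0,W); sL=3/2, sR=15; mL=57/4, mR=6; mL+mR=81/4 → advance +1; mR−mL=-33/4 → turn -1·90°
n=1: pose=(5,0,N); sL=60, sR=60/49; mL=-1410/49, mR=-2910/49; mL+mR=-4320/49 → advance -1; mR−mL=-1500/49 → turn -1·90°
n=2: pose=(5,-1,E); sL=6/5, sR=30/49; mL=3/245, mR=-219/245; mL+mR=-216/245 → advance -1; mR−mL=-222/245 → turn -1·90°
n=3: pose=(4,-1,S); sL=12/17, sR=60/49; mL=726/833, mR=-78/833; mL+mR=648/833 → advance +1; mR−mL=-804/833 → turn -1·90°
n=4: pose=(4,-2,W); sL=15/16, sR=15; mL=465/32, mR=105/16; mL+mR=675/32 → advance +1; mR−mL=-255/32 → turn -1·90°
n=5: pose=(3,-2,N); sL=12, sR=60/29; mL=-114/29, mR=-318/29; mL+mR=-432/29 → advance -1; mR−mL=-204/29 → turn -1·90°
n=6: pose=(3,-3,E); sL=30/17, sR=30/53; mL=-285/901, mR=-1335/901; mL+mR=-1620/901 → advance -1; mR−mL=-1050/901 → turn -1·90°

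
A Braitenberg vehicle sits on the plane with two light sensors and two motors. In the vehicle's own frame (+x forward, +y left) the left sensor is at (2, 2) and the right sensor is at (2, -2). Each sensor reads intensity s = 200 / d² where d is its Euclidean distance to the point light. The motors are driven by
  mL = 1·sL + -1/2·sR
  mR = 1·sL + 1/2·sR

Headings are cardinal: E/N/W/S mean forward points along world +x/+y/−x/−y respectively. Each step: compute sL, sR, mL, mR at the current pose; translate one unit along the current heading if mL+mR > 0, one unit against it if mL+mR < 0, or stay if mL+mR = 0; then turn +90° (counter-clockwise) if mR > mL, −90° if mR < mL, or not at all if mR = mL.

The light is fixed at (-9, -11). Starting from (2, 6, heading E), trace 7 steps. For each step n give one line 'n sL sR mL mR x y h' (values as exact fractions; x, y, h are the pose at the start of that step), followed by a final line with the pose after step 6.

0 20/53 100/197 1290/10441 6590/10441 2 6 E
1 200/461 200/557 65300/256777 157500/256777 3 6 N
2 50/89 2/5 161/445 339/445 3 7 W
3 8/17 200/337 996/5729 4396/5729 2 7 S
4 20/53 100/197 1290/10441 6590/10441 2 6 E
5 200/461 200/557 65300/256777 157500/256777 3 6 N
6 50/89 2/5 161/445 339/445 3 7 W
final 2 7 S

n=0: pose=(2,6,E); sL=20/53, sR=100/197; mL=1290/10441, mR=6590/10441; mL+mR=40/53 → advance +1; mR−mL=100/197 → turn +1·90°
n=1: pose=(3,6,N); sL=200/461, sR=200/557; mL=65300/256777, mR=157500/256777; mL+mR=400/461 → advance +1; mR−mL=200/557 → turn +1·90°
n=2: pose=(3,7,W); sL=50/89, sR=2/5; mL=161/445, mR=339/445; mL+mR=100/89 → advance +1; mR−mL=2/5 → turn +1·90°
n=3: pose=(2,7,S); sL=8/17, sR=200/337; mL=996/5729, mR=4396/5729; mL+mR=16/17 → advance +1; mR−mL=200/337 → turn +1·90°
n=4: pose=(2,6,E); sL=20/53, sR=100/197; mL=1290/10441, mR=6590/10441; mL+mR=40/53 → advance +1; mR−mL=100/197 → turn +1·90°
n=5: pose=(3,6,N); sL=200/461, sR=200/557; mL=65300/256777, mR=157500/256777; mL+mR=400/461 → advance +1; mR−mL=200/557 → turn +1·90°
n=6: pose=(3,7,W); sL=50/89, sR=2/5; mL=161/445, mR=339/445; mL+mR=100/89 → advance +1; mR−mL=2/5 → turn +1·90°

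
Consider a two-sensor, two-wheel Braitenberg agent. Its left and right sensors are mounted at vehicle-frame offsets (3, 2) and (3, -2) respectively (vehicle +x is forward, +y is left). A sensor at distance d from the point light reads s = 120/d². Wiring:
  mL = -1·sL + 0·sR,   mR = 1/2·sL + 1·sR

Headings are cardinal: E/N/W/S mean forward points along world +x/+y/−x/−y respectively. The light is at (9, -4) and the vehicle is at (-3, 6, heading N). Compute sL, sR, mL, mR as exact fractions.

24/73 120/269 -24/73 11988/19637

left sensor world pos  = (-5, 9); dL² = 365
right sensor world pos = (-1, 9); dR² = 269
sL = 120/365 = 24/73
sR = 120/269 = 120/269
mL = -1·sL + 0·sR = -24/73
mR = 1/2·sL + 1·sR = 11988/19637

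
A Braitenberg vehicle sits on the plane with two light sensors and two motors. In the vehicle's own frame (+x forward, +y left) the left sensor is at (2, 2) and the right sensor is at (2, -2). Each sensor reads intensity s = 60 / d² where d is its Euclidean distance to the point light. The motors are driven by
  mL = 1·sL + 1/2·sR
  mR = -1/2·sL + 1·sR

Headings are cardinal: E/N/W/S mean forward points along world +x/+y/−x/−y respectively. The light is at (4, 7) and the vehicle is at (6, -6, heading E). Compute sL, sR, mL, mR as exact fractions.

left sensor world pos  = (8, -4); dL² = 137
right sensor world pos = (8, -8); dR² = 241
sL = 60/137 = 60/137
sR = 60/241 = 60/241
mL = 1·sL + 1/2·sR = 18570/33017
mR = -1/2·sL + 1·sR = 990/33017

60/137 60/241 18570/33017 990/33017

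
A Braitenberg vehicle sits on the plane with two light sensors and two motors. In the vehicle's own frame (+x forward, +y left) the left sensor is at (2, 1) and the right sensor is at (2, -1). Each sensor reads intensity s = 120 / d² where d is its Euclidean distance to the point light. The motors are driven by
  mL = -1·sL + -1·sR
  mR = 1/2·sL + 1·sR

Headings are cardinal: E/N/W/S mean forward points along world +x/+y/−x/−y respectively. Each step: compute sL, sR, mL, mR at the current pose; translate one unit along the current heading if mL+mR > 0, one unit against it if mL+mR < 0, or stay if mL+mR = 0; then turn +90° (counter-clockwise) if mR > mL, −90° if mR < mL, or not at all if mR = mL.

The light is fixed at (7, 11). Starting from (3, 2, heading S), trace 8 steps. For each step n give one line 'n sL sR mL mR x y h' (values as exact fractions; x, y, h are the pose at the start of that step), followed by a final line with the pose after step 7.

n=0: pose=(3,2,S); sL=12/13, sR=60/73; mL=-1656/949, mR=1218/949; mL+mR=-6/13 → advance -1; mR−mL=2874/949 → turn +1·90°
n=1: pose=(3,3,E); sL=120/53, sR=24/17; mL=-3312/901, mR=2292/901; mL+mR=-60/53 → advance -1; mR−mL=5604/901 → turn +1·90°
n=2: pose=(2,3,N); sL=5/3, sR=30/13; mL=-155/39, mR=245/78; mL+mR=-5/6 → advance -1; mR−mL=185/26 → turn +1·90°
n=3: pose=(2,2,W); sL=120/149, sR=120/113; mL=-31440/16837, mR=24660/16837; mL+mR=-60/149 → advance -1; mR−mL=56100/16837 → turn +1·90°
n=4: pose=(3,2,S); sL=12/13, sR=60/73; mL=-1656/949, mR=1218/949; mL+mR=-6/13 → advance -1; mR−mL=2874/949 → turn +1·90°
n=5: pose=(3,3,E); sL=120/53, sR=24/17; mL=-3312/901, mR=2292/901; mL+mR=-60/53 → advance -1; mR−mL=5604/901 → turn +1·90°
n=6: pose=(2,3,N); sL=5/3, sR=30/13; mL=-155/39, mR=245/78; mL+mR=-5/6 → advance -1; mR−mL=185/26 → turn +1·90°
n=7: pose=(2,2,W); sL=120/149, sR=120/113; mL=-31440/16837, mR=24660/16837; mL+mR=-60/149 → advance -1; mR−mL=56100/16837 → turn +1·90°

0 12/13 60/73 -1656/949 1218/949 3 2 S
1 120/53 24/17 -3312/901 2292/901 3 3 E
2 5/3 30/13 -155/39 245/78 2 3 N
3 120/149 120/113 -31440/16837 24660/16837 2 2 W
4 12/13 60/73 -1656/949 1218/949 3 2 S
5 120/53 24/17 -3312/901 2292/901 3 3 E
6 5/3 30/13 -155/39 245/78 2 3 N
7 120/149 120/113 -31440/16837 24660/16837 2 2 W
final 3 2 S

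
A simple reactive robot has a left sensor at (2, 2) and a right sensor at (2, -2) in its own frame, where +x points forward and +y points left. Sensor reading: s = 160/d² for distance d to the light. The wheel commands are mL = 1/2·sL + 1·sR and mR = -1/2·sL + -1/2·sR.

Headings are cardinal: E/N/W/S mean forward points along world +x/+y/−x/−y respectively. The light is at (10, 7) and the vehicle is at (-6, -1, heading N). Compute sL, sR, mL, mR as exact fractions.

4/9 20/29 238/261 -148/261

left sensor world pos  = (-8, 1); dL² = 360
right sensor world pos = (-4, 1); dR² = 232
sL = 160/360 = 4/9
sR = 160/232 = 20/29
mL = 1/2·sL + 1·sR = 238/261
mR = -1/2·sL + -1/2·sR = -148/261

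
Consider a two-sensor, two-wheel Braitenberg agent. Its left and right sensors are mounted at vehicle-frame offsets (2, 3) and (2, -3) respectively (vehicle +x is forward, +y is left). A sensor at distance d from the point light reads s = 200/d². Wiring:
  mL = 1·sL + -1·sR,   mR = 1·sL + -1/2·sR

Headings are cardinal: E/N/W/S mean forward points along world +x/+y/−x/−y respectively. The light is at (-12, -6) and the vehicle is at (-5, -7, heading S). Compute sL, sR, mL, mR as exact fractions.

200/109 8 -672/109 -236/109

left sensor world pos  = (-2, -9); dL² = 109
right sensor world pos = (-8, -9); dR² = 25
sL = 200/109 = 200/109
sR = 200/25 = 8
mL = 1·sL + -1·sR = -672/109
mR = 1·sL + -1/2·sR = -236/109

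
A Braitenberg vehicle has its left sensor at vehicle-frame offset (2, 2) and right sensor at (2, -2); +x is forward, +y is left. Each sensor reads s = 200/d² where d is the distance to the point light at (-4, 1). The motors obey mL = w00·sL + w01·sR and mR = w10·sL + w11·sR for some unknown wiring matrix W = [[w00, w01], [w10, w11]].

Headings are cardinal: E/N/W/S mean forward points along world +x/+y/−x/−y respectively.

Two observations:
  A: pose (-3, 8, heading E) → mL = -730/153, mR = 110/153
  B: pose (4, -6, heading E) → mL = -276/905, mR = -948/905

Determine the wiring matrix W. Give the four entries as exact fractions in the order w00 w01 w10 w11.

1/2 -1 -1 1/2

obs A: pose=(-3,8,E) → sL=20/9, sR=100/17, mL=-730/153, mR=110/153
obs B: pose=(4,-6,E) → sL=8/5, sR=200/181, mL=-276/905, mR=-948/905
sensor matrix S = [[20/9, 100/17], [8/5, 200/181]]; det S = -192640/27693
solve [mL_A; mL_B] = S·[w00; w01] and [mR_A; mR_B] = S·[w10; w11]:
  w00 = 1/2, w01 = -1, w10 = -1, w11 = 1/2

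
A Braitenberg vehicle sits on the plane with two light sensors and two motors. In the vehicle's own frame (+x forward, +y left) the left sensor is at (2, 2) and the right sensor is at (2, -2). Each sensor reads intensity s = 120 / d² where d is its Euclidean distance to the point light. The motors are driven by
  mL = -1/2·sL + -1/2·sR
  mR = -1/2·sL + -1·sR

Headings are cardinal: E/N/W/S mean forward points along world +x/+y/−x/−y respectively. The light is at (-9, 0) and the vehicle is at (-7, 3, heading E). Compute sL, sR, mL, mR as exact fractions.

120/41 120/17 -3480/697 -5940/697

left sensor world pos  = (-5, 5); dL² = 41
right sensor world pos = (-5, 1); dR² = 17
sL = 120/41 = 120/41
sR = 120/17 = 120/17
mL = -1/2·sL + -1/2·sR = -3480/697
mR = -1/2·sL + -1·sR = -5940/697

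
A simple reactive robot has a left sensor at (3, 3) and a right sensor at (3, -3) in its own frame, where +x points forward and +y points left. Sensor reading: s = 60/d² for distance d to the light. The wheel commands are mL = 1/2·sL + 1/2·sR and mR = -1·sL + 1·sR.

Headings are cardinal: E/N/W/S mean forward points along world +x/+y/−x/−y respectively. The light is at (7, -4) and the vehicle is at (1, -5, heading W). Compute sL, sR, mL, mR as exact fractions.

60/97 12/17 1092/1649 144/1649

left sensor world pos  = (-2, -8); dL² = 97
right sensor world pos = (-2, -2); dR² = 85
sL = 60/97 = 60/97
sR = 60/85 = 12/17
mL = 1/2·sL + 1/2·sR = 1092/1649
mR = -1·sL + 1·sR = 144/1649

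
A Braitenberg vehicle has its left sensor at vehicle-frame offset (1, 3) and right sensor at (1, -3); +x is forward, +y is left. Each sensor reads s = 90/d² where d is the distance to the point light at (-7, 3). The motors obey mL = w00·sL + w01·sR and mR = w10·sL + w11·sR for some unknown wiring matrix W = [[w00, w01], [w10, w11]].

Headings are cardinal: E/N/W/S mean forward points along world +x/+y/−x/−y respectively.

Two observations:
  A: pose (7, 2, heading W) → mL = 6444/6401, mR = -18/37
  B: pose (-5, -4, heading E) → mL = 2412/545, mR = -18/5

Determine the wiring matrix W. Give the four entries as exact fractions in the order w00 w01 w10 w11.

1 1 -1 0

obs A: pose=(7,2,W) → sL=18/37, sR=90/173, mL=6444/6401, mR=-18/37
obs B: pose=(-5,-4,E) → sL=18/5, sR=90/109, mL=2412/545, mR=-18/5
sensor matrix S = [[18/37, 90/173], [18/5, 90/109]]; det S = -1026432/697709
solve [mL_A; mL_B] = S·[w00; w01] and [mR_A; mR_B] = S·[w10; w11]:
  w00 = 1, w01 = 1, w10 = -1, w11 = 0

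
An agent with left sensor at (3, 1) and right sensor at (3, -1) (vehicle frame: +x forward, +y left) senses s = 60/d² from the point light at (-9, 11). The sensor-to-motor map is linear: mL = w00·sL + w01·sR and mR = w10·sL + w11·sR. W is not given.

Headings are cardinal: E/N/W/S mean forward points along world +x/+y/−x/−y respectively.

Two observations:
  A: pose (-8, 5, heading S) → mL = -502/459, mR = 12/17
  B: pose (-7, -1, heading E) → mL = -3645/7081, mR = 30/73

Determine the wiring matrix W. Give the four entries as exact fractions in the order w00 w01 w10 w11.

-1/2 -1 1 0

obs A: pose=(-8,5,S) → sL=12/17, sR=20/27, mL=-502/459, mR=12/17
obs B: pose=(-7,-1,E) → sL=30/73, sR=30/97, mL=-3645/7081, mR=30/73
sensor matrix S = [[12/17, 20/27], [30/73, 30/97]]; det S = -93280/1083393
solve [mL_A; mL_B] = S·[w00; w01] and [mR_A; mR_B] = S·[w10; w11]:
  w00 = -1/2, w01 = -1, w10 = 1, w11 = 0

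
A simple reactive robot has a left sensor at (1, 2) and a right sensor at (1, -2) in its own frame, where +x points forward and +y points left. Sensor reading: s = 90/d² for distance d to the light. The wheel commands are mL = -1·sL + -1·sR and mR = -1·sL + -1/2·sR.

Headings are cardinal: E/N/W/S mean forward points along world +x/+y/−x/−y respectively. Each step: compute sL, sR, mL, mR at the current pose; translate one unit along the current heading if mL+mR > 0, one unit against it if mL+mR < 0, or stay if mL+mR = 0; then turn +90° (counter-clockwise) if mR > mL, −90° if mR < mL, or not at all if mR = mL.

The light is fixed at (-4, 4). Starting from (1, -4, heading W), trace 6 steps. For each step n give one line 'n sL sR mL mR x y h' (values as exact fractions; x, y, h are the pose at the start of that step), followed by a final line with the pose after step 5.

n=0: pose=(1,-4,W); sL=45/58, sR=45/26; mL=-945/377, mR=-2475/1508; mL+mR=-6255/1508 → advance -1; mR−mL=45/52 → turn +1·90°
n=1: pose=(2,-4,S); sL=18/29, sR=90/97; mL=-4356/2813, mR=-3051/2813; mL+mR=-7407/2813 → advance -1; mR−mL=45/97 → turn +1·90°
n=2: pose=(2,-3,E); sL=45/37, sR=9/13; mL=-918/481, mR=-1503/962; mL+mR=-3339/962 → advance -1; mR−mL=9/26 → turn +1·90°
n=3: pose=(1,-3,N); sL=2, sR=18/17; mL=-52/17, mR=-43/17; mL+mR=-95/17 → advance -1; mR−mL=9/17 → turn +1·90°
n=4: pose=(1,-4,W); sL=45/58, sR=45/26; mL=-945/377, mR=-2475/1508; mL+mR=-6255/1508 → advance -1; mR−mL=45/52 → turn +1·90°
n=5: pose=(2,-4,S); sL=18/29, sR=90/97; mL=-4356/2813, mR=-3051/2813; mL+mR=-7407/2813 → advance -1; mR−mL=45/97 → turn +1·90°

0 45/58 45/26 -945/377 -2475/1508 1 -4 W
1 18/29 90/97 -4356/2813 -3051/2813 2 -4 S
2 45/37 9/13 -918/481 -1503/962 2 -3 E
3 2 18/17 -52/17 -43/17 1 -3 N
4 45/58 45/26 -945/377 -2475/1508 1 -4 W
5 18/29 90/97 -4356/2813 -3051/2813 2 -4 S
final 2 -3 E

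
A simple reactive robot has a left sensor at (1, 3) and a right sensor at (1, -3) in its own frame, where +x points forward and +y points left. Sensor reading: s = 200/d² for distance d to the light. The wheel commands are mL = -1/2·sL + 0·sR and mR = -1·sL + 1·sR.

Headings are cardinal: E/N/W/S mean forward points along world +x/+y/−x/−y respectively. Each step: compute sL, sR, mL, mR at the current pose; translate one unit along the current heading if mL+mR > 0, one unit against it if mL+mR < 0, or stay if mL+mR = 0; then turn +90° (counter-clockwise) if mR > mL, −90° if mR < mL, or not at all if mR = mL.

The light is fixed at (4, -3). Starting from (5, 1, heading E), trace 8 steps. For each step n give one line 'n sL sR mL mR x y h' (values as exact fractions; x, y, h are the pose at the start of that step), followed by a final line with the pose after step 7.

n=0: pose=(5,1,E); sL=200/53, sR=40; mL=-100/53, mR=1920/53; mL+mR=1820/53 → advance +1; mR−mL=2020/53 → turn +1·90°
n=1: pose=(6,1,N); sL=100/13, sR=4; mL=-50/13, mR=-48/13; mL+mR=-98/13 → advance -1; mR−mL=2/13 → turn +1·90°
n=2: pose=(6,0,W); sL=200, sR=200/37; mL=-100, mR=-7200/37; mL+mR=-10900/37 → advance -1; mR−mL=-3500/37 → turn -1·90°
n=3: pose=(7,0,N); sL=25/2, sR=50/13; mL=-25/4, mR=-225/26; mL+mR=-775/52 → advance -1; mR−mL=-125/52 → turn -1·90°
n=4: pose=(7,-1,E); sL=200/41, sR=200/17; mL=-100/41, mR=4800/697; mL+mR=3100/697 → advance +1; mR−mL=6500/697 → turn +1·90°
n=5: pose=(8,-1,N); sL=20, sR=100/29; mL=-10, mR=-480/29; mL+mR=-770/29 → advance -1; mR−mL=-190/29 → turn -1·90°
n=6: pose=(8,-2,E); sL=200/41, sR=200/29; mL=-100/41, mR=2400/1189; mL+mR=-500/1189 → advance -1; mR−mL=5300/1189 → turn +1·90°
n=7: pose=(7,-2,N); sL=50, sR=5; mL=-25, mR=-45; mL+mR=-70 → advance -1; mR−mL=-20 → turn -1·90°

0 200/53 40 -100/53 1920/53 5 1 E
1 100/13 4 -50/13 -48/13 6 1 N
2 200 200/37 -100 -7200/37 6 0 W
3 25/2 50/13 -25/4 -225/26 7 0 N
4 200/41 200/17 -100/41 4800/697 7 -1 E
5 20 100/29 -10 -480/29 8 -1 N
6 200/41 200/29 -100/41 2400/1189 8 -2 E
7 50 5 -25 -45 7 -2 N
final 7 -3 E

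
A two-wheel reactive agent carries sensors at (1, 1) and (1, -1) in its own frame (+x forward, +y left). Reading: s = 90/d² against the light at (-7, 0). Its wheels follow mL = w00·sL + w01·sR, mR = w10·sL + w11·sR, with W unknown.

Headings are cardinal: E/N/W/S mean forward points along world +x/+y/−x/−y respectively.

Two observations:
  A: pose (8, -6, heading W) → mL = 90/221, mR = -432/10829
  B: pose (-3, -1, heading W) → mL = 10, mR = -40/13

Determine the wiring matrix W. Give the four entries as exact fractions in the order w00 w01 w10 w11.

obs A: pose=(8,-6,W) → sL=18/49, sR=90/221, mL=90/221, mR=-432/10829
obs B: pose=(-3,-1,W) → sL=90/13, sR=10, mL=10, mR=-40/13
sensor matrix S = [[18/49, 90/221], [90/13, 10]]; det S = 120240/140777
solve [mL_A; mL_B] = S·[w00; w01] and [mR_A; mR_B] = S·[w10; w11]:
  w00 = 0, w01 = 1, w10 = 1, w11 = -1

0 1 1 -1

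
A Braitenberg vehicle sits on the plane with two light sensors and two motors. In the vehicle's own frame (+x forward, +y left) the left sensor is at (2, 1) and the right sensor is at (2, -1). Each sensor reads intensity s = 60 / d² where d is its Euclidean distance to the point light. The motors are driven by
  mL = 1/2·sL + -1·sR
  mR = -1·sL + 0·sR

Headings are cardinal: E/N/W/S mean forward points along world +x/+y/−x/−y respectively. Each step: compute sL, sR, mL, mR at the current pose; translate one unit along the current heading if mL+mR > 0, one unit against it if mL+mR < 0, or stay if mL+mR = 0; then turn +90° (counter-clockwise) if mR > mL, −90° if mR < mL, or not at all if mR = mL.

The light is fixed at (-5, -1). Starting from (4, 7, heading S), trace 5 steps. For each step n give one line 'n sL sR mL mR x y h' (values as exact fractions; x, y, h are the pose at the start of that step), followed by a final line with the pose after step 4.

n=0: pose=(4,7,S); sL=15/34, sR=3/5; mL=-129/340, mR=-15/34; mL+mR=-279/340 → advance -1; mR−mL=-21/340 → turn -1·90°
n=1: pose=(4,8,W); sL=60/113, sR=60/149; mL=-2310/16837, mR=-60/113; mL+mR=-11250/16837 → advance -1; mR−mL=-6630/16837 → turn -1·90°
n=2: pose=(5,8,N); sL=30/101, sR=30/121; mL=-1215/12221, mR=-30/101; mL+mR=-4845/12221 → advance -1; mR−mL=-2415/12221 → turn -1·90°
n=3: pose=(5,7,E); sL=4/15, sR=60/193; mL=-514/2895, mR=-4/15; mL+mR=-1286/2895 → advance -1; mR−mL=-86/965 → turn -1·90°
n=4: pose=(4,7,S); sL=15/34, sR=3/5; mL=-129/340, mR=-15/34; mL+mR=-279/340 → advance -1; mR−mL=-21/340 → turn -1·90°

0 15/34 3/5 -129/340 -15/34 4 7 S
1 60/113 60/149 -2310/16837 -60/113 4 8 W
2 30/101 30/121 -1215/12221 -30/101 5 8 N
3 4/15 60/193 -514/2895 -4/15 5 7 E
4 15/34 3/5 -129/340 -15/34 4 7 S
final 4 8 W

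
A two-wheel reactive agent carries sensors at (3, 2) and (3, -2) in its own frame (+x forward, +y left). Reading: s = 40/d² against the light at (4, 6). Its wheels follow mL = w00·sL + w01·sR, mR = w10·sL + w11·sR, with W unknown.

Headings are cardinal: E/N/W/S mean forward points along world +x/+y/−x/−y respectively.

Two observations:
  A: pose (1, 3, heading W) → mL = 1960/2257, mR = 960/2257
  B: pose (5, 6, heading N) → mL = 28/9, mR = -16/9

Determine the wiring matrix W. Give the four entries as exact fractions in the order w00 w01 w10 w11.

1/2 1/2 -1 1

obs A: pose=(1,3,W) → sL=40/61, sR=40/37, mL=1960/2257, mR=960/2257
obs B: pose=(5,6,N) → sL=4, sR=20/9, mL=28/9, mR=-16/9
sensor matrix S = [[40/61, 40/37], [4, 20/9]]; det S = -58240/20313
solve [mL_A; mL_B] = S·[w00; w01] and [mR_A; mR_B] = S·[w10; w11]:
  w00 = 1/2, w01 = 1/2, w10 = -1, w11 = 1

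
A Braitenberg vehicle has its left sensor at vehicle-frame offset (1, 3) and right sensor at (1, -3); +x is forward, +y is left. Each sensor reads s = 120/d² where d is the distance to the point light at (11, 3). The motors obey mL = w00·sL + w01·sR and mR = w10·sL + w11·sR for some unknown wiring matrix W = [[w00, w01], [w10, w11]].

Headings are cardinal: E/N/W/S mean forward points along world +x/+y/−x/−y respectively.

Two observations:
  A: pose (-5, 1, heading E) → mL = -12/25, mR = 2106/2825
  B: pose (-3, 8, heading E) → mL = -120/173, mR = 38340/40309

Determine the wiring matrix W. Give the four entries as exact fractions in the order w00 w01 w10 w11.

0 -1 1/2 1

obs A: pose=(-5,1,E) → sL=60/113, sR=12/25, mL=-12/25, mR=2106/2825
obs B: pose=(-3,8,E) → sL=120/233, sR=120/173, mL=-120/173, mR=38340/40309
sensor matrix S = [[60/113, 12/25], [120/233, 120/173]]; det S = 2757888/22774585
solve [mL_A; mL_B] = S·[w00; w01] and [mR_A; mR_B] = S·[w10; w11]:
  w00 = 0, w01 = -1, w10 = 1/2, w11 = 1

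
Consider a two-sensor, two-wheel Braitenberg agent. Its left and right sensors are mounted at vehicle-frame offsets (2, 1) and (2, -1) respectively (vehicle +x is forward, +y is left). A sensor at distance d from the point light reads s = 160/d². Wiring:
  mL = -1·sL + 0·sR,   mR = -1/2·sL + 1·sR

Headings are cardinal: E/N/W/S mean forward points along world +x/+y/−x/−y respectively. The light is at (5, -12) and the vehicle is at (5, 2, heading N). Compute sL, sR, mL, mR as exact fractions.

left sensor world pos  = (4, 4); dL² = 257
right sensor world pos = (6, 4); dR² = 257
sL = 160/257 = 160/257
sR = 160/257 = 160/257
mL = -1·sL + 0·sR = -160/257
mR = -1/2·sL + 1·sR = 80/257

160/257 160/257 -160/257 80/257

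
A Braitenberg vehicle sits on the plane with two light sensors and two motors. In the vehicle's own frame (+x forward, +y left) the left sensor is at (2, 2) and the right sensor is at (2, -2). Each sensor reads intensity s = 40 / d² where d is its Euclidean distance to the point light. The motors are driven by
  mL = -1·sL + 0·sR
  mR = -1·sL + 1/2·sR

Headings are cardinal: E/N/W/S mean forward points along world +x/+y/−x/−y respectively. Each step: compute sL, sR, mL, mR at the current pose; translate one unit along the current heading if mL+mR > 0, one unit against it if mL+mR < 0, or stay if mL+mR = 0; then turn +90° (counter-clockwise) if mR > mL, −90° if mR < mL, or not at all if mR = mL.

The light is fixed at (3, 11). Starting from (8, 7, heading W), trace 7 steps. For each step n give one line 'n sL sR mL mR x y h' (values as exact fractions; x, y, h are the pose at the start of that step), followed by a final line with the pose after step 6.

0 8/9 40/13 -8/9 76/117 8 7 W
1 2/5 10/13 -2/5 -1/65 9 7 S
2 8/13 40/89 -8/13 -452/1157 9 8 E
3 4 4/5 -4 -18/5 8 8 N
4 8/9 40/13 -8/9 76/117 8 7 W
5 2/5 10/13 -2/5 -1/65 9 7 S
6 8/13 40/89 -8/13 -452/1157 9 8 E
final 8 8 N

n=0: pose=(8,7,W); sL=8/9, sR=40/13; mL=-8/9, mR=76/117; mL+mR=-28/117 → advance -1; mR−mL=20/13 → turn +1·90°
n=1: pose=(9,7,S); sL=2/5, sR=10/13; mL=-2/5, mR=-1/65; mL+mR=-27/65 → advance -1; mR−mL=5/13 → turn +1·90°
n=2: pose=(9,8,E); sL=8/13, sR=40/89; mL=-8/13, mR=-452/1157; mL+mR=-1164/1157 → advance -1; mR−mL=20/89 → turn +1·90°
n=3: pose=(8,8,N); sL=4, sR=4/5; mL=-4, mR=-18/5; mL+mR=-38/5 → advance -1; mR−mL=2/5 → turn +1·90°
n=4: pose=(8,7,W); sL=8/9, sR=40/13; mL=-8/9, mR=76/117; mL+mR=-28/117 → advance -1; mR−mL=20/13 → turn +1·90°
n=5: pose=(9,7,S); sL=2/5, sR=10/13; mL=-2/5, mR=-1/65; mL+mR=-27/65 → advance -1; mR−mL=5/13 → turn +1·90°
n=6: pose=(9,8,E); sL=8/13, sR=40/89; mL=-8/13, mR=-452/1157; mL+mR=-1164/1157 → advance -1; mR−mL=20/89 → turn +1·90°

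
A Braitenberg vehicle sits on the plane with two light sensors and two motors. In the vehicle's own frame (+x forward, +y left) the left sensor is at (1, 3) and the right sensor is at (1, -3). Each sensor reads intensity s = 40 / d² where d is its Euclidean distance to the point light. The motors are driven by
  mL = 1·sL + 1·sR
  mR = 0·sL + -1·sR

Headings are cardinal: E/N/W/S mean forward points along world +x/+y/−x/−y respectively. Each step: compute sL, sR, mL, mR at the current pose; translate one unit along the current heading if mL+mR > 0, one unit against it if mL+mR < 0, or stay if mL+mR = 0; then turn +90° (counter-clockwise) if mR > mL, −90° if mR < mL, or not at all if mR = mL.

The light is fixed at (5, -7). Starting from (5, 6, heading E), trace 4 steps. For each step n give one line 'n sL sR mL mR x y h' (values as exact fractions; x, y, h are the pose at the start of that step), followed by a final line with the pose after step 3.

0 40/257 40/101 14320/25957 -40/101 5 6 E
1 1/4 10/37 77/148 -10/37 6 6 S
2 40/81 8/45 272/405 -8/45 6 5 W
3 20/89 20/89 40/89 -20/89 5 5 N
final 5 6 E

n=0: pose=(5,6,E); sL=40/257, sR=40/101; mL=14320/25957, mR=-40/101; mL+mR=40/257 → advance +1; mR−mL=-24600/25957 → turn -1·90°
n=1: pose=(6,6,S); sL=1/4, sR=10/37; mL=77/148, mR=-10/37; mL+mR=1/4 → advance +1; mR−mL=-117/148 → turn -1·90°
n=2: pose=(6,5,W); sL=40/81, sR=8/45; mL=272/405, mR=-8/45; mL+mR=40/81 → advance +1; mR−mL=-344/405 → turn -1·90°
n=3: pose=(5,5,N); sL=20/89, sR=20/89; mL=40/89, mR=-20/89; mL+mR=20/89 → advance +1; mR−mL=-60/89 → turn -1·90°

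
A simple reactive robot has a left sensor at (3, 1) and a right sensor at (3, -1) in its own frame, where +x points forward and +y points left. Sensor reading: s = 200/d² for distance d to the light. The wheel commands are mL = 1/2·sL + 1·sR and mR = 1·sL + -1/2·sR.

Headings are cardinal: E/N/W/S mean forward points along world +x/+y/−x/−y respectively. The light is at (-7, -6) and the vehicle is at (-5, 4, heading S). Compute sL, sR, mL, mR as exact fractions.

left sensor world pos  = (-4, 1); dL² = 58
right sensor world pos = (-6, 1); dR² = 50
sL = 200/58 = 100/29
sR = 200/50 = 4
mL = 1/2·sL + 1·sR = 166/29
mR = 1·sL + -1/2·sR = 42/29

100/29 4 166/29 42/29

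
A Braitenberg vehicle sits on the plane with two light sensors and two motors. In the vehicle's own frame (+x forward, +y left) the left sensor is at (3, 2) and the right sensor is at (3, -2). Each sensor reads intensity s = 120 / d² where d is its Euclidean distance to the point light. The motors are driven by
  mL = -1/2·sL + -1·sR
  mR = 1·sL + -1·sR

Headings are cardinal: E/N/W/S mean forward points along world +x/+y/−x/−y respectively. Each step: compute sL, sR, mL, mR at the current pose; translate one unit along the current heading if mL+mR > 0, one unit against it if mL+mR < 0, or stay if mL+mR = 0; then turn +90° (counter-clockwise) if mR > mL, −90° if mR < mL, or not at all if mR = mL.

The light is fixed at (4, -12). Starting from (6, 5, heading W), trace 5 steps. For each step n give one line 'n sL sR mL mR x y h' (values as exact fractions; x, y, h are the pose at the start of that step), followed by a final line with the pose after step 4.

n=0: pose=(6,5,W); sL=60/113, sR=60/181; mL=-12210/20453, mR=4080/20453; mL+mR=-8130/20453 → advance -1; mR−mL=90/113 → turn +1·90°
n=1: pose=(7,5,S); sL=120/221, sR=120/197; mL=-38340/43537, mR=-2880/43537; mL+mR=-41220/43537 → advance -1; mR−mL=180/221 → turn +1·90°
n=2: pose=(7,6,E); sL=30/109, sR=30/73; mL=-4365/7957, mR=-1080/7957; mL+mR=-5445/7957 → advance -1; mR−mL=45/109 → turn +1·90°
n=3: pose=(6,6,N); sL=40/147, sR=120/457; mL=-26780/67179, mR=640/67179; mL+mR=-26140/67179 → advance -1; mR−mL=20/49 → turn +1·90°
n=4: pose=(6,5,W); sL=60/113, sR=60/181; mL=-12210/20453, mR=4080/20453; mL+mR=-8130/20453 → advance -1; mR−mL=90/113 → turn +1·90°

0 60/113 60/181 -12210/20453 4080/20453 6 5 W
1 120/221 120/197 -38340/43537 -2880/43537 7 5 S
2 30/109 30/73 -4365/7957 -1080/7957 7 6 E
3 40/147 120/457 -26780/67179 640/67179 6 6 N
4 60/113 60/181 -12210/20453 4080/20453 6 5 W
final 7 5 S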